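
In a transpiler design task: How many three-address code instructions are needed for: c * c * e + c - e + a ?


Expression: c * c * e + c - e + a
Generating three-address code (respecting * over +/- precedence):
  Instruction 1: t1 = c * c
  Instruction 2: t2 = t1 * e
  Instruction 3: t3 = t2 + c
  Instruction 4: t4 = t3 - e
  Instruction 5: t5 = t4 + a
Total instructions: 5

5


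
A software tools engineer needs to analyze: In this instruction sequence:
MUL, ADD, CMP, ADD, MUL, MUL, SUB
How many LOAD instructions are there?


Scanning instruction sequence for LOAD:
  Position 1: MUL
  Position 2: ADD
  Position 3: CMP
  Position 4: ADD
  Position 5: MUL
  Position 6: MUL
  Position 7: SUB
Matches at positions: []
Total LOAD count: 0

0


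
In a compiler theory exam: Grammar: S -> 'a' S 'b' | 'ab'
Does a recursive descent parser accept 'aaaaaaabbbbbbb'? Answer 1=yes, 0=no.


Grammar accepts strings of the form a^n b^n (n >= 1)
Word: 'aaaaaaabbbbbbb'
Counting: 7 a's and 7 b's
Check: 7 == 7? Yes
Derivation (S -> aSb applied 6 time(s), then S -> ab): S => aSb => aaSbb => aaaSbbb => aaaaSbbbb => aaaaaSbbbbb => aaaaaaSbbbbbb => aaaaaaabbbbbbb
Accepted

1


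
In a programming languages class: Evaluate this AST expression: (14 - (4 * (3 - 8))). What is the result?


Expression: (14 - (4 * (3 - 8)))
Evaluating step by step:
  3 - 8 = -5
  4 * -5 = -20
  14 - -20 = 34
Result: 34

34


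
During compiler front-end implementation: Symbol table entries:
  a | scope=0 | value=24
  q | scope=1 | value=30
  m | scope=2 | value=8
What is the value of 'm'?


Searching symbol table for 'm':
  a | scope=0 | value=24
  q | scope=1 | value=30
  m | scope=2 | value=8 <- MATCH
Found 'm' at scope 2 with value 8

8


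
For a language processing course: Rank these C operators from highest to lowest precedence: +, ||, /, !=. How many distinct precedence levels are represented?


Looking up precedence for each operator:
  + -> precedence 5
  || -> precedence 1
  / -> precedence 6
  != -> precedence 3
Sorted highest to lowest: /, +, !=, ||
Distinct precedence values: [6, 5, 3, 1]
Number of distinct levels: 4

4


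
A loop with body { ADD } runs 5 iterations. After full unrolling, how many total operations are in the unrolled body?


Loop body operations: ADD (1 op per iteration)
Unrolling 5 iterations:
  Iteration 1: ADD (1 ops)
  Iteration 2: ADD (1 ops)
  Iteration 3: ADD (1 ops)
  Iteration 4: ADD (1 ops)
  Iteration 5: ADD (1 ops)
Total: 5 iterations * 1 ops/iter = 5 operations

5


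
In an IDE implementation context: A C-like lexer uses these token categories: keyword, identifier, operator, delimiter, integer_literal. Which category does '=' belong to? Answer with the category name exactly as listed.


Token: '='
Checking categories:
  identifier: no
  integer_literal: no
  operator: YES
  keyword: no
  delimiter: no
Category: operator

operator


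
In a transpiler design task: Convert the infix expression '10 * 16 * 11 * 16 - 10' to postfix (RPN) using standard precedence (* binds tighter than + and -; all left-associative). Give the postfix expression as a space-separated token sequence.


Applying the shunting-yard algorithm:
  Operand 10 -> output
  Push '*' onto operator stack -> op-stack: [*]
  Operand 16 -> output
  See '*' (prec 2); top '*' (prec 2) >= it -> pop '*' to output
  Push '*' onto operator stack -> op-stack: [*]
  Operand 11 -> output
  See '*' (prec 2); top '*' (prec 2) >= it -> pop '*' to output
  Push '*' onto operator stack -> op-stack: [*]
  Operand 16 -> output
  See '-' (prec 1); top '*' (prec 2) >= it -> pop '*' to output
  Push '-' onto operator stack -> op-stack: [-]
  Operand 10 -> output
  End of input: pop '-' to output
Postfix result: 10 16 * 11 * 16 * 10 -

10 16 * 11 * 16 * 10 -


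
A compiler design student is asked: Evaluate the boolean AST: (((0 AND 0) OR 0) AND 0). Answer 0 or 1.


Step 1: Evaluate inner node
  0 AND 0 = 0
Step 2: Evaluate next node
  0 OR 0 = 0
Step 3: Evaluate root node
  0 AND 0 = 0

0


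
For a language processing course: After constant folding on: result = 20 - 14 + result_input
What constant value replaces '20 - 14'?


Identifying constant sub-expression:
  Original: result = 20 - 14 + result_input
  20 and 14 are both compile-time constants
  Evaluating: 20 - 14 = 6
  After folding: result = 6 + result_input

6


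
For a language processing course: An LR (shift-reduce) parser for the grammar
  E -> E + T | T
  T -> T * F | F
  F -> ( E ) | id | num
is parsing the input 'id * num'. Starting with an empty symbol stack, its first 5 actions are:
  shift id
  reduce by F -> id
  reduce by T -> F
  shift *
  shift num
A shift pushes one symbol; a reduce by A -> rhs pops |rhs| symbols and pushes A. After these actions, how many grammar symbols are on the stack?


Tracking the symbol stack through each action:
  Action 1: shift 'id' : push -> stack = [id] (size 1)
  Action 2: reduce by F -> id : pop 1, push F -> stack = [F] (size 1)
  Action 3: reduce by T -> F : pop 1, push T -> stack = [T] (size 1)
  Action 4: shift '*' : push -> stack = [T, *] (size 2)
  Action 5: shift 'num' : push -> stack = [T, *, num] (size 3)
Final stack size: 3

3


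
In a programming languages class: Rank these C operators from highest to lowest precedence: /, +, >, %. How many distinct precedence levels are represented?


Looking up precedence for each operator:
  / -> precedence 6
  + -> precedence 5
  > -> precedence 4
  % -> precedence 6
Sorted highest to lowest: /, %, +, >
Distinct precedence values: [6, 5, 4]
Number of distinct levels: 3

3


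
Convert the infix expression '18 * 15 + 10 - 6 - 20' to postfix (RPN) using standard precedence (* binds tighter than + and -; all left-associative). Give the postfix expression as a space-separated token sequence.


Applying the shunting-yard algorithm:
  Operand 18 -> output
  Push '*' onto operator stack -> op-stack: [*]
  Operand 15 -> output
  See '+' (prec 1); top '*' (prec 2) >= it -> pop '*' to output
  Push '+' onto operator stack -> op-stack: [+]
  Operand 10 -> output
  See '-' (prec 1); top '+' (prec 1) >= it -> pop '+' to output
  Push '-' onto operator stack -> op-stack: [-]
  Operand 6 -> output
  See '-' (prec 1); top '-' (prec 1) >= it -> pop '-' to output
  Push '-' onto operator stack -> op-stack: [-]
  Operand 20 -> output
  End of input: pop '-' to output
Postfix result: 18 15 * 10 + 6 - 20 -

18 15 * 10 + 6 - 20 -


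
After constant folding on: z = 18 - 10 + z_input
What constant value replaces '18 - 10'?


Identifying constant sub-expression:
  Original: z = 18 - 10 + z_input
  18 and 10 are both compile-time constants
  Evaluating: 18 - 10 = 8
  After folding: z = 8 + z_input

8


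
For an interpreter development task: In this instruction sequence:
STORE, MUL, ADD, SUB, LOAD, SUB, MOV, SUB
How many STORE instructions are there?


Scanning instruction sequence for STORE:
  Position 1: STORE <- MATCH
  Position 2: MUL
  Position 3: ADD
  Position 4: SUB
  Position 5: LOAD
  Position 6: SUB
  Position 7: MOV
  Position 8: SUB
Matches at positions: [1]
Total STORE count: 1

1


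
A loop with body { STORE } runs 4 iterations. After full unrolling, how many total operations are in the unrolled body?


Loop body operations: STORE (1 op per iteration)
Unrolling 4 iterations:
  Iteration 1: STORE (1 ops)
  Iteration 2: STORE (1 ops)
  Iteration 3: STORE (1 ops)
  Iteration 4: STORE (1 ops)
Total: 4 iterations * 1 ops/iter = 4 operations

4


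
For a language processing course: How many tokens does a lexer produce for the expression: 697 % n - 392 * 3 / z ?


Scanning '697 % n - 392 * 3 / z'
Token 1: '697' -> integer_literal
Token 2: '%' -> operator
Token 3: 'n' -> identifier
Token 4: '-' -> operator
Token 5: '392' -> integer_literal
Token 6: '*' -> operator
Token 7: '3' -> integer_literal
Token 8: '/' -> operator
Token 9: 'z' -> identifier
Total tokens: 9

9


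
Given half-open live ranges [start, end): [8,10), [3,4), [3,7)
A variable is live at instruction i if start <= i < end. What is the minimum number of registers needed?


Live ranges:
  Var0: [8, 10)
  Var1: [3, 4)
  Var2: [3, 7)
Sweep-line events (position, delta, active):
  pos=3 start -> active=1
  pos=3 start -> active=2
  pos=4 end -> active=1
  pos=7 end -> active=0
  pos=8 start -> active=1
  pos=10 end -> active=0
Maximum simultaneous active: 2
Minimum registers needed: 2

2


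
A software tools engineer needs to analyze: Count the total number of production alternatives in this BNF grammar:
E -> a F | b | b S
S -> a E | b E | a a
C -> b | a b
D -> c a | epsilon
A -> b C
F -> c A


Counting alternatives per rule:
  E: 3 alternative(s)
  S: 3 alternative(s)
  C: 2 alternative(s)
  D: 2 alternative(s)
  A: 1 alternative(s)
  F: 1 alternative(s)
Sum: 3 + 3 + 2 + 2 + 1 + 1 = 12

12


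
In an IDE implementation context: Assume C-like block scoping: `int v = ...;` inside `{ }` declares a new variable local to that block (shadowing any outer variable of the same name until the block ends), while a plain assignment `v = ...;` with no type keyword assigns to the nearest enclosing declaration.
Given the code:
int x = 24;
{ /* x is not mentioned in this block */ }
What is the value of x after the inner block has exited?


Analyzing scoping rules:
Outer scope: declares x = 24
Inner block: x is neither redeclared nor assigned -> unchanged
After the block -> 24
Result: 24

24


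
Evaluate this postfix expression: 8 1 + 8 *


Processing tokens left to right:
Push 8, Push 1
Pop 8 and 1, compute 8 + 1 = 9, push 9
Push 8
Pop 9 and 8, compute 9 * 8 = 72, push 72
Stack result: 72

72


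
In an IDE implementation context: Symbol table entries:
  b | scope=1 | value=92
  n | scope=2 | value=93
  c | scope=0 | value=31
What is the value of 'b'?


Searching symbol table for 'b':
  b | scope=1 | value=92 <- MATCH
  n | scope=2 | value=93
  c | scope=0 | value=31
Found 'b' at scope 1 with value 92

92


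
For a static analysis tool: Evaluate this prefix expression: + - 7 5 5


Parsing prefix expression: + - 7 5 5
Step 1: Innermost operation '- 7 5'
  7 - 5 = 2
Step 2: Outer operation '+ [2] 5'
  2 + 5 = 7

7


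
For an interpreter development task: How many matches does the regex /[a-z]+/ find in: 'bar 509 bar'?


Pattern: /[a-z]+/ (identifiers)
Input: 'bar 509 bar'
Scanning for matches:
  Match 1: 'bar'
  Match 2: 'bar'
Total matches: 2

2


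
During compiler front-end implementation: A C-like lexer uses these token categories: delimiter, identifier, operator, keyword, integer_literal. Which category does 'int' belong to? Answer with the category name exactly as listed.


Token: 'int'
Checking categories:
  identifier: no
  integer_literal: no
  operator: no
  keyword: YES
  delimiter: no
Category: keyword

keyword


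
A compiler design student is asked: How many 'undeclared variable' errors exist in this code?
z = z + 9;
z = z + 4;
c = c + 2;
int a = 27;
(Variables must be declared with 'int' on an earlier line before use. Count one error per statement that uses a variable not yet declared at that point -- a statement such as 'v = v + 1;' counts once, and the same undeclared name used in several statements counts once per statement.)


Scanning code line by line:
  Line 1: use 'z' -> ERROR (undeclared)
  Line 2: use 'z' -> ERROR (undeclared)
  Line 3: use 'c' -> ERROR (undeclared)
  Line 4: declare 'a' -> declared = ['a']
Total undeclared variable errors: 3

3


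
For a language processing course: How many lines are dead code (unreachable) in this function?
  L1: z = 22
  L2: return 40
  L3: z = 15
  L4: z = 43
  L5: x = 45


Analyzing control flow:
  L1: reachable (before return)
  L2: reachable (return statement)
  L3: DEAD (after return at L2)
  L4: DEAD (after return at L2)
  L5: DEAD (after return at L2)
Return at L2, total lines = 5
Dead lines: L3 through L5
Count: 3

3


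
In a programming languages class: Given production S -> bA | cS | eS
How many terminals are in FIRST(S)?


Production: S -> bA | cS | eS
Examining each alternative for leading terminals:
  S -> bA : first terminal = 'b'
  S -> cS : first terminal = 'c'
  S -> eS : first terminal = 'e'
FIRST(S) = {b, c, e}
Count: 3

3


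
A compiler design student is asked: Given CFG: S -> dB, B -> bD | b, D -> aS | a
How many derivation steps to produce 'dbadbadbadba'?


Grammar: S -> dB, B -> bD | b, D -> aS | a
Deriving 'dbadbadbadba':
Step 1: S -> dB => dB
Step 2: B -> bD => dbD
Step 3: D -> aS => dbaS
Step 4: S -> dB => dbadB
Step 5: B -> bD => dbadbD
Step 6: D -> aS => dbadbaS
Step 7: S -> dB => dbadbadB
Step 8: B -> bD => dbadbadbD
Step 9: D -> aS => dbadbadbaS
Step 10: S -> dB => dbadbadbadB
Step 11: B -> bD => dbadbadbadbD
Step 12: D -> a => dbadbadbadba
Total derivation steps: 12

12


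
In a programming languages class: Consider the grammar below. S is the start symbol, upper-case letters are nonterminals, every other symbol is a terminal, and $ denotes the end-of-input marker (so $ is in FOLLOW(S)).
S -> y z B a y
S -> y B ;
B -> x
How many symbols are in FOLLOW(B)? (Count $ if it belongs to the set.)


S is the start symbol and does not occur in any rule body, so FOLLOW(S) = {$}.
Examining every occurrence of B in a rule body:
  S -> y z B a y : B is followed by terminal 'a' -> add 'a'
  S -> y B ; : B is followed by terminal ';' -> add ';'
  B -> x : B does not occur in the body -> contributes nothing
FOLLOW(B) = {;, a}
Count: 2

2


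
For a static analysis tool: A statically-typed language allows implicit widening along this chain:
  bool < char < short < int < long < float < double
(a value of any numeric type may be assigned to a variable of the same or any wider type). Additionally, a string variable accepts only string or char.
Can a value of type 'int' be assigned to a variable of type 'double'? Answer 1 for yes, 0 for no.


Target variable type: double
Source value type: int
Numeric ranks: int=3, double=6
Widening allowed iff rank(source) <= rank(target): 3 <= 6? Yes
Result: 1

1


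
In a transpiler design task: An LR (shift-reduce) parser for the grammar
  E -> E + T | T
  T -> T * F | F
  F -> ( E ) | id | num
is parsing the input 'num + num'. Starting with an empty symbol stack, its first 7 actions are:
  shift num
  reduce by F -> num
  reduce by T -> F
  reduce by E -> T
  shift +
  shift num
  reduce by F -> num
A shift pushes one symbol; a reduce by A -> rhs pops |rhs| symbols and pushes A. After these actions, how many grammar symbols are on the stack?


Tracking the symbol stack through each action:
  Action 1: shift 'num' : push -> stack = [num] (size 1)
  Action 2: reduce by F -> num : pop 1, push F -> stack = [F] (size 1)
  Action 3: reduce by T -> F : pop 1, push T -> stack = [T] (size 1)
  Action 4: reduce by E -> T : pop 1, push E -> stack = [E] (size 1)
  Action 5: shift '+' : push -> stack = [E, +] (size 2)
  Action 6: shift 'num' : push -> stack = [E, +, num] (size 3)
  Action 7: reduce by F -> num : pop 1, push F -> stack = [E, +, F] (size 3)
Final stack size: 3

3


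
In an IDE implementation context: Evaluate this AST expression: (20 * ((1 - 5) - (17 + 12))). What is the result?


Expression: (20 * ((1 - 5) - (17 + 12)))
Evaluating step by step:
  1 - 5 = -4
  17 + 12 = 29
  -4 - 29 = -33
  20 * -33 = -660
Result: -660

-660


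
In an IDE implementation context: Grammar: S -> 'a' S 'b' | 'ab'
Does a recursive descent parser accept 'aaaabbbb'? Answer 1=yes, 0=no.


Grammar accepts strings of the form a^n b^n (n >= 1)
Word: 'aaaabbbb'
Counting: 4 a's and 4 b's
Check: 4 == 4? Yes
Derivation (S -> aSb applied 3 time(s), then S -> ab): S => aSb => aaSbb => aaaSbbb => aaaabbbb
Accepted

1


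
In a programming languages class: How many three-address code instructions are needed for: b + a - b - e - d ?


Expression: b + a - b - e - d
Generating three-address code (respecting * over +/- precedence):
  Instruction 1: t1 = b + a
  Instruction 2: t2 = t1 - b
  Instruction 3: t3 = t2 - e
  Instruction 4: t4 = t3 - d
Total instructions: 4

4


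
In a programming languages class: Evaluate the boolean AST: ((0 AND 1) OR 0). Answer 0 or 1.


Step 1: Evaluate inner node
  0 AND 1 = 0
Step 2: Evaluate root node
  0 OR 0 = 0

0


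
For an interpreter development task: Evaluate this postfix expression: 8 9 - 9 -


Processing tokens left to right:
Push 8, Push 9
Pop 8 and 9, compute 8 - 9 = -1, push -1
Push 9
Pop -1 and 9, compute -1 - 9 = -10, push -10
Stack result: -10

-10


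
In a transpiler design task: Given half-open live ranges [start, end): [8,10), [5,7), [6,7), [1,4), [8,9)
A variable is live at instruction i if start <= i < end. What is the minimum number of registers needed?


Live ranges:
  Var0: [8, 10)
  Var1: [5, 7)
  Var2: [6, 7)
  Var3: [1, 4)
  Var4: [8, 9)
Sweep-line events (position, delta, active):
  pos=1 start -> active=1
  pos=4 end -> active=0
  pos=5 start -> active=1
  pos=6 start -> active=2
  pos=7 end -> active=1
  pos=7 end -> active=0
  pos=8 start -> active=1
  pos=8 start -> active=2
  pos=9 end -> active=1
  pos=10 end -> active=0
Maximum simultaneous active: 2
Minimum registers needed: 2

2


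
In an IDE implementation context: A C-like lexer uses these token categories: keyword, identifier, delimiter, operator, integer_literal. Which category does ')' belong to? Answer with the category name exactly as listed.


Token: ')'
Checking categories:
  identifier: no
  integer_literal: no
  operator: no
  keyword: no
  delimiter: YES
Category: delimiter

delimiter


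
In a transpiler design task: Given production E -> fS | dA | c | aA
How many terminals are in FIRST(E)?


Production: E -> fS | dA | c | aA
Examining each alternative for leading terminals:
  E -> fS : first terminal = 'f'
  E -> dA : first terminal = 'd'
  E -> c : first terminal = 'c'
  E -> aA : first terminal = 'a'
FIRST(E) = {a, c, d, f}
Count: 4

4


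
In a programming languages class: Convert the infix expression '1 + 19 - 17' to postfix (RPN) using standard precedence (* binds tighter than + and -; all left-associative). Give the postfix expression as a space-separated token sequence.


Applying the shunting-yard algorithm:
  Operand 1 -> output
  Push '+' onto operator stack -> op-stack: [+]
  Operand 19 -> output
  See '-' (prec 1); top '+' (prec 1) >= it -> pop '+' to output
  Push '-' onto operator stack -> op-stack: [-]
  Operand 17 -> output
  End of input: pop '-' to output
Postfix result: 1 19 + 17 -

1 19 + 17 -


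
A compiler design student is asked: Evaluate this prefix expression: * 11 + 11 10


Parsing prefix expression: * 11 + 11 10
Step 1: Innermost operation '+ 11 10'
  11 + 10 = 21
Step 2: Outer operation '* 11 [21]'
  11 * 21 = 231

231


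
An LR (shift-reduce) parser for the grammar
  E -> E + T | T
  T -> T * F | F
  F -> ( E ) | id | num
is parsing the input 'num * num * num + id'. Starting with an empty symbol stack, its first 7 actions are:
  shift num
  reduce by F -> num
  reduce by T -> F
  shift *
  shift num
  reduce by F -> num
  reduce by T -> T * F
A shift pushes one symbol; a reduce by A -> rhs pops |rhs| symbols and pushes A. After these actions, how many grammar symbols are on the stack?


Tracking the symbol stack through each action:
  Action 1: shift 'num' : push -> stack = [num] (size 1)
  Action 2: reduce by F -> num : pop 1, push F -> stack = [F] (size 1)
  Action 3: reduce by T -> F : pop 1, push T -> stack = [T] (size 1)
  Action 4: shift '*' : push -> stack = [T, *] (size 2)
  Action 5: shift 'num' : push -> stack = [T, *, num] (size 3)
  Action 6: reduce by F -> num : pop 1, push F -> stack = [T, *, F] (size 3)
  Action 7: reduce by T -> T * F : pop 3, push T -> stack = [T] (size 1)
Final stack size: 1

1


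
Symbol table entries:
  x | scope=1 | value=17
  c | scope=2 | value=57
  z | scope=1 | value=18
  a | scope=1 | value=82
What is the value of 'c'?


Searching symbol table for 'c':
  x | scope=1 | value=17
  c | scope=2 | value=57 <- MATCH
  z | scope=1 | value=18
  a | scope=1 | value=82
Found 'c' at scope 2 with value 57

57


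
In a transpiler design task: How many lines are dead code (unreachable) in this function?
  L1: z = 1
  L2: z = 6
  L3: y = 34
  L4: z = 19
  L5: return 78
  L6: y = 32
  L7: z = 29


Analyzing control flow:
  L1: reachable (before return)
  L2: reachable (before return)
  L3: reachable (before return)
  L4: reachable (before return)
  L5: reachable (return statement)
  L6: DEAD (after return at L5)
  L7: DEAD (after return at L5)
Return at L5, total lines = 7
Dead lines: L6 through L7
Count: 2

2


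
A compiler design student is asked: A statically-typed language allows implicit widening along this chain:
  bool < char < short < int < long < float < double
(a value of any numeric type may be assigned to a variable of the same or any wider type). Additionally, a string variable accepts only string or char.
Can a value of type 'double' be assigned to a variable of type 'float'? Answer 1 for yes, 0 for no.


Target variable type: float
Source value type: double
Numeric ranks: double=6, float=5
Widening allowed iff rank(source) <= rank(target): 6 <= 5? No
Result: 0

0


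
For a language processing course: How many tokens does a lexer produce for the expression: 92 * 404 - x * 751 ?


Scanning '92 * 404 - x * 751'
Token 1: '92' -> integer_literal
Token 2: '*' -> operator
Token 3: '404' -> integer_literal
Token 4: '-' -> operator
Token 5: 'x' -> identifier
Token 6: '*' -> operator
Token 7: '751' -> integer_literal
Total tokens: 7

7


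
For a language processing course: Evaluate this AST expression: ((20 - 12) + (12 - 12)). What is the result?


Expression: ((20 - 12) + (12 - 12))
Evaluating step by step:
  20 - 12 = 8
  12 - 12 = 0
  8 + 0 = 8
Result: 8

8


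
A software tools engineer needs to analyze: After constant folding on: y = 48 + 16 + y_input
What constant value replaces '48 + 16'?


Identifying constant sub-expression:
  Original: y = 48 + 16 + y_input
  48 and 16 are both compile-time constants
  Evaluating: 48 + 16 = 64
  After folding: y = 64 + y_input

64


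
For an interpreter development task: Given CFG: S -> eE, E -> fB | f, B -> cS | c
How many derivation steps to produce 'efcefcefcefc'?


Grammar: S -> eE, E -> fB | f, B -> cS | c
Deriving 'efcefcefcefc':
Step 1: S -> eE => eE
Step 2: E -> fB => efB
Step 3: B -> cS => efcS
Step 4: S -> eE => efceE
Step 5: E -> fB => efcefB
Step 6: B -> cS => efcefcS
Step 7: S -> eE => efcefceE
Step 8: E -> fB => efcefcefB
Step 9: B -> cS => efcefcefcS
Step 10: S -> eE => efcefcefceE
Step 11: E -> fB => efcefcefcefB
Step 12: B -> c => efcefcefcefc
Total derivation steps: 12

12


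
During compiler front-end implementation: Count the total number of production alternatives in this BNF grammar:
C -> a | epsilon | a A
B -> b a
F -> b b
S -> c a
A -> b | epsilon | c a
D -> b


Counting alternatives per rule:
  C: 3 alternative(s)
  B: 1 alternative(s)
  F: 1 alternative(s)
  S: 1 alternative(s)
  A: 3 alternative(s)
  D: 1 alternative(s)
Sum: 3 + 1 + 1 + 1 + 3 + 1 = 10

10


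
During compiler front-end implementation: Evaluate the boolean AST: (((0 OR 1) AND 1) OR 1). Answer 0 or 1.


Step 1: Evaluate inner node
  0 OR 1 = 1
Step 2: Evaluate next node
  1 AND 1 = 1
Step 3: Evaluate root node
  1 OR 1 = 1

1


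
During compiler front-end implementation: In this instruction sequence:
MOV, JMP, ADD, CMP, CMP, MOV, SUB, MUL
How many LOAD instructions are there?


Scanning instruction sequence for LOAD:
  Position 1: MOV
  Position 2: JMP
  Position 3: ADD
  Position 4: CMP
  Position 5: CMP
  Position 6: MOV
  Position 7: SUB
  Position 8: MUL
Matches at positions: []
Total LOAD count: 0

0


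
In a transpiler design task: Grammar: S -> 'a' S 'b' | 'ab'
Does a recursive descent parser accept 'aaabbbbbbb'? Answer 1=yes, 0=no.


Grammar accepts strings of the form a^n b^n (n >= 1)
Word: 'aaabbbbbbb'
Counting: 3 a's and 7 b's
Check: 3 == 7? No
Mismatch: a-count != b-count
Rejected

0


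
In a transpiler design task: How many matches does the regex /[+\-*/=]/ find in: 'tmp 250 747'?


Pattern: /[+\-*/=]/ (operators)
Input: 'tmp 250 747'
Scanning for matches:
Total matches: 0

0


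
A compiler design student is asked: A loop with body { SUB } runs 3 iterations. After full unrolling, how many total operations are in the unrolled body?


Loop body operations: SUB (1 op per iteration)
Unrolling 3 iterations:
  Iteration 1: SUB (1 ops)
  Iteration 2: SUB (1 ops)
  Iteration 3: SUB (1 ops)
Total: 3 iterations * 1 ops/iter = 3 operations

3


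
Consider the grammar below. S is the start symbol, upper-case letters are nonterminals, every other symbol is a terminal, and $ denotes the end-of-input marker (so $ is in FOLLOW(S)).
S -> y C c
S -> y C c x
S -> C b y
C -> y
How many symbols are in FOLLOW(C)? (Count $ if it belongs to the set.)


S is the start symbol and does not occur in any rule body, so FOLLOW(S) = {$}.
Examining every occurrence of C in a rule body:
  S -> y C c : C is followed by terminal 'c' -> add 'c'
  S -> y C c x : C is followed by terminal 'c' -> add 'c' (already in the set)
  S -> C b y : C is followed by terminal 'b' -> add 'b'
  C -> y : C does not occur in the body -> contributes nothing
FOLLOW(C) = {b, c}
Count: 2

2


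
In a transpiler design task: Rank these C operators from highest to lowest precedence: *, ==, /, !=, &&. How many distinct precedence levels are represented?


Looking up precedence for each operator:
  * -> precedence 6
  == -> precedence 3
  / -> precedence 6
  != -> precedence 3
  && -> precedence 2
Sorted highest to lowest: *, /, ==, !=, &&
Distinct precedence values: [6, 3, 2]
Number of distinct levels: 3

3


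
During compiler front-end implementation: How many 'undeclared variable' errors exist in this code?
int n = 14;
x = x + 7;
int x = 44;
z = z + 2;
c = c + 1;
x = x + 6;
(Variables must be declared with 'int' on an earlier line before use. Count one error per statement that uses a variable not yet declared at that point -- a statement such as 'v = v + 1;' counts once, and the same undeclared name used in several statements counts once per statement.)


Scanning code line by line:
  Line 1: declare 'n' -> declared = ['n']
  Line 2: use 'x' -> ERROR (undeclared)
  Line 3: declare 'x' -> declared = ['n', 'x']
  Line 4: use 'z' -> ERROR (undeclared)
  Line 5: use 'c' -> ERROR (undeclared)
  Line 6: use 'x' -> OK (declared)
Total undeclared variable errors: 3

3


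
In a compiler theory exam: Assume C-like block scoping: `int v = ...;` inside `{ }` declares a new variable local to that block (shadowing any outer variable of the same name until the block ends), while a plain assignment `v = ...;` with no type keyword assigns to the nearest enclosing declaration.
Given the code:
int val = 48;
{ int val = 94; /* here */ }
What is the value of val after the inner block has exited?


Analyzing scoping rules:
Outer scope: declares val = 48
Inner block: 'int val = 94;' declares a NEW val that shadows the outer one
When the block exits the inner val goes out of scope; the outer val was never modified -> 48
Result: 48

48


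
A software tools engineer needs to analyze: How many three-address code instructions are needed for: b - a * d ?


Expression: b - a * d
Generating three-address code (respecting * over +/- precedence):
  Instruction 1: t1 = a * d
  Instruction 2: t2 = b - t1
Total instructions: 2

2


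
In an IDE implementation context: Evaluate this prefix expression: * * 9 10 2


Parsing prefix expression: * * 9 10 2
Step 1: Innermost operation '* 9 10'
  9 * 10 = 90
Step 2: Outer operation '* [90] 2'
  90 * 2 = 180

180


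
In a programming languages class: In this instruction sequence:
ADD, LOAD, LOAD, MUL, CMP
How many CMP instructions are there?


Scanning instruction sequence for CMP:
  Position 1: ADD
  Position 2: LOAD
  Position 3: LOAD
  Position 4: MUL
  Position 5: CMP <- MATCH
Matches at positions: [5]
Total CMP count: 1

1


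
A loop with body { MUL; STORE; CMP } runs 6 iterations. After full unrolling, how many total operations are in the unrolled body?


Loop body operations: MUL, STORE, CMP (3 ops per iteration)
Unrolling 6 iterations:
  Iteration 1: MUL, STORE, CMP (3 ops)
  Iteration 2: MUL, STORE, CMP (3 ops)
  Iteration 3: MUL, STORE, CMP (3 ops)
  Iteration 4: MUL, STORE, CMP (3 ops)
  Iteration 5: MUL, STORE, CMP (3 ops)
  Iteration 6: MUL, STORE, CMP (3 ops)
Total: 6 iterations * 3 ops/iter = 18 operations

18


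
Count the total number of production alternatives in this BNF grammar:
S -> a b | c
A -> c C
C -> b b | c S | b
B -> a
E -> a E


Counting alternatives per rule:
  S: 2 alternative(s)
  A: 1 alternative(s)
  C: 3 alternative(s)
  B: 1 alternative(s)
  E: 1 alternative(s)
Sum: 2 + 1 + 3 + 1 + 1 = 8

8


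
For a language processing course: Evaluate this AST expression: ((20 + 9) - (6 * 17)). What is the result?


Expression: ((20 + 9) - (6 * 17))
Evaluating step by step:
  20 + 9 = 29
  6 * 17 = 102
  29 - 102 = -73
Result: -73

-73


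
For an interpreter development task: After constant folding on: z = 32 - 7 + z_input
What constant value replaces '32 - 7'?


Identifying constant sub-expression:
  Original: z = 32 - 7 + z_input
  32 and 7 are both compile-time constants
  Evaluating: 32 - 7 = 25
  After folding: z = 25 + z_input

25


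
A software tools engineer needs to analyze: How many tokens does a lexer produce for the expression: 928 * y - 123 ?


Scanning '928 * y - 123'
Token 1: '928' -> integer_literal
Token 2: '*' -> operator
Token 3: 'y' -> identifier
Token 4: '-' -> operator
Token 5: '123' -> integer_literal
Total tokens: 5

5


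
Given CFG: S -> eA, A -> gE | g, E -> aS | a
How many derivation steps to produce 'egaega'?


Grammar: S -> eA, A -> gE | g, E -> aS | a
Deriving 'egaega':
Step 1: S -> eA => eA
Step 2: A -> gE => egE
Step 3: E -> aS => egaS
Step 4: S -> eA => egaeA
Step 5: A -> gE => egaegE
Step 6: E -> a => egaega
Total derivation steps: 6

6


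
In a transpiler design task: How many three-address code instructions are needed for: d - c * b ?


Expression: d - c * b
Generating three-address code (respecting * over +/- precedence):
  Instruction 1: t1 = c * b
  Instruction 2: t2 = d - t1
Total instructions: 2

2


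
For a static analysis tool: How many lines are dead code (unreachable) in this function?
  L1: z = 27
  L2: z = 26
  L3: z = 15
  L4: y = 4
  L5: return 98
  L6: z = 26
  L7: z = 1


Analyzing control flow:
  L1: reachable (before return)
  L2: reachable (before return)
  L3: reachable (before return)
  L4: reachable (before return)
  L5: reachable (return statement)
  L6: DEAD (after return at L5)
  L7: DEAD (after return at L5)
Return at L5, total lines = 7
Dead lines: L6 through L7
Count: 2

2


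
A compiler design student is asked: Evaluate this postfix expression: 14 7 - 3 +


Processing tokens left to right:
Push 14, Push 7
Pop 14 and 7, compute 14 - 7 = 7, push 7
Push 3
Pop 7 and 3, compute 7 + 3 = 10, push 10
Stack result: 10

10


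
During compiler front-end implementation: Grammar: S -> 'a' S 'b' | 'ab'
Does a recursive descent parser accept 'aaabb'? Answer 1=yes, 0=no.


Grammar accepts strings of the form a^n b^n (n >= 1)
Word: 'aaabb'
Counting: 3 a's and 2 b's
Check: 3 == 2? No
Mismatch: a-count != b-count
Rejected

0


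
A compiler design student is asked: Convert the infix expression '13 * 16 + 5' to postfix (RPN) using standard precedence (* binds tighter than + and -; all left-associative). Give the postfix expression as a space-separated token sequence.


Applying the shunting-yard algorithm:
  Operand 13 -> output
  Push '*' onto operator stack -> op-stack: [*]
  Operand 16 -> output
  See '+' (prec 1); top '*' (prec 2) >= it -> pop '*' to output
  Push '+' onto operator stack -> op-stack: [+]
  Operand 5 -> output
  End of input: pop '+' to output
Postfix result: 13 16 * 5 +

13 16 * 5 +


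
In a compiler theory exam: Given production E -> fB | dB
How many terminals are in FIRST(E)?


Production: E -> fB | dB
Examining each alternative for leading terminals:
  E -> fB : first terminal = 'f'
  E -> dB : first terminal = 'd'
FIRST(E) = {d, f}
Count: 2

2


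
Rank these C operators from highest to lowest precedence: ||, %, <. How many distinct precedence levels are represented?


Looking up precedence for each operator:
  || -> precedence 1
  % -> precedence 6
  < -> precedence 4
Sorted highest to lowest: %, <, ||
Distinct precedence values: [6, 4, 1]
Number of distinct levels: 3

3


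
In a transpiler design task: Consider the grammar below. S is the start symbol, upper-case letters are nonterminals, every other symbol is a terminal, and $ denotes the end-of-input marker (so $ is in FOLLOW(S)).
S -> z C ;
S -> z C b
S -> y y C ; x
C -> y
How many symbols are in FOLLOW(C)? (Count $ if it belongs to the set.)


S is the start symbol and does not occur in any rule body, so FOLLOW(S) = {$}.
Examining every occurrence of C in a rule body:
  S -> z C ; : C is followed by terminal ';' -> add ';'
  S -> z C b : C is followed by terminal 'b' -> add 'b'
  S -> y y C ; x : C is followed by terminal ';' -> add ';' (already in the set)
  C -> y : C does not occur in the body -> contributes nothing
FOLLOW(C) = {;, b}
Count: 2

2


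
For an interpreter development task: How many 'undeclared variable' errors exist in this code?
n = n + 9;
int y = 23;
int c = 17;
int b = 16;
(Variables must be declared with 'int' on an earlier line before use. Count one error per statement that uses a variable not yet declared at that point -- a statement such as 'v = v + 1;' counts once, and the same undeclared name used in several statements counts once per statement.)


Scanning code line by line:
  Line 1: use 'n' -> ERROR (undeclared)
  Line 2: declare 'y' -> declared = ['y']
  Line 3: declare 'c' -> declared = ['c', 'y']
  Line 4: declare 'b' -> declared = ['b', 'c', 'y']
Total undeclared variable errors: 1

1


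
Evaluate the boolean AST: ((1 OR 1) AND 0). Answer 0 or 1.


Step 1: Evaluate inner node
  1 OR 1 = 1
Step 2: Evaluate root node
  1 AND 0 = 0

0


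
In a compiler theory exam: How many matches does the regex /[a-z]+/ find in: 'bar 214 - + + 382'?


Pattern: /[a-z]+/ (identifiers)
Input: 'bar 214 - + + 382'
Scanning for matches:
  Match 1: 'bar'
Total matches: 1

1


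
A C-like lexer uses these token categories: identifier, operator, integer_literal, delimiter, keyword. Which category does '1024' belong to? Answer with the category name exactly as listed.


Token: '1024'
Checking categories:
  identifier: no
  integer_literal: YES
  operator: no
  keyword: no
  delimiter: no
Category: integer_literal

integer_literal


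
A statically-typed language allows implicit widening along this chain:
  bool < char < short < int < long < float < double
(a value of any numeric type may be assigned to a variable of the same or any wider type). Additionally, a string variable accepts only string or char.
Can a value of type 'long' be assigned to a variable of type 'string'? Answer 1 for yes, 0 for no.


Target variable type: string
Source value type: long
Rule: string accepts only {string, char}
  source 'long' in {string, char}? No
Result: 0

0


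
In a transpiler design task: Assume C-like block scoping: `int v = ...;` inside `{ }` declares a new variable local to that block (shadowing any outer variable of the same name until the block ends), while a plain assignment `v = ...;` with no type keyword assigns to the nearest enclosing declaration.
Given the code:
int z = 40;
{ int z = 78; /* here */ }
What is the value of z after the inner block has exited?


Analyzing scoping rules:
Outer scope: declares z = 40
Inner block: 'int z = 78;' declares a NEW z that shadows the outer one
When the block exits the inner z goes out of scope; the outer z was never modified -> 40
Result: 40

40


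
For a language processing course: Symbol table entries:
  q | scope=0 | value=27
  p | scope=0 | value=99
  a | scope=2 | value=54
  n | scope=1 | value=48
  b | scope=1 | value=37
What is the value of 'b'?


Searching symbol table for 'b':
  q | scope=0 | value=27
  p | scope=0 | value=99
  a | scope=2 | value=54
  n | scope=1 | value=48
  b | scope=1 | value=37 <- MATCH
Found 'b' at scope 1 with value 37

37


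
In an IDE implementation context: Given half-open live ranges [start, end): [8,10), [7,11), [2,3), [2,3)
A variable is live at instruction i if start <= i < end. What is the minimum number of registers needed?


Live ranges:
  Var0: [8, 10)
  Var1: [7, 11)
  Var2: [2, 3)
  Var3: [2, 3)
Sweep-line events (position, delta, active):
  pos=2 start -> active=1
  pos=2 start -> active=2
  pos=3 end -> active=1
  pos=3 end -> active=0
  pos=7 start -> active=1
  pos=8 start -> active=2
  pos=10 end -> active=1
  pos=11 end -> active=0
Maximum simultaneous active: 2
Minimum registers needed: 2

2


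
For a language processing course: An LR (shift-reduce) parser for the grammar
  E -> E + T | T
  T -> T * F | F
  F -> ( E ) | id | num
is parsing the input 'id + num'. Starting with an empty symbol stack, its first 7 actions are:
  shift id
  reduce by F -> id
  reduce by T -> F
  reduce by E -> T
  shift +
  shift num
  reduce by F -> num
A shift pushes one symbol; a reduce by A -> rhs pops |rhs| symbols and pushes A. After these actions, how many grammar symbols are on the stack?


Tracking the symbol stack through each action:
  Action 1: shift 'id' : push -> stack = [id] (size 1)
  Action 2: reduce by F -> id : pop 1, push F -> stack = [F] (size 1)
  Action 3: reduce by T -> F : pop 1, push T -> stack = [T] (size 1)
  Action 4: reduce by E -> T : pop 1, push E -> stack = [E] (size 1)
  Action 5: shift '+' : push -> stack = [E, +] (size 2)
  Action 6: shift 'num' : push -> stack = [E, +, num] (size 3)
  Action 7: reduce by F -> num : pop 1, push F -> stack = [E, +, F] (size 3)
Final stack size: 3

3


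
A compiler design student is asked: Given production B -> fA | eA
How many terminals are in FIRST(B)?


Production: B -> fA | eA
Examining each alternative for leading terminals:
  B -> fA : first terminal = 'f'
  B -> eA : first terminal = 'e'
FIRST(B) = {e, f}
Count: 2

2


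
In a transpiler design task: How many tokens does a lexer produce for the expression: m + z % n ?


Scanning 'm + z % n'
Token 1: 'm' -> identifier
Token 2: '+' -> operator
Token 3: 'z' -> identifier
Token 4: '%' -> operator
Token 5: 'n' -> identifier
Total tokens: 5

5


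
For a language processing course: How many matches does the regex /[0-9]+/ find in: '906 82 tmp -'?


Pattern: /[0-9]+/ (int literals)
Input: '906 82 tmp -'
Scanning for matches:
  Match 1: '906'
  Match 2: '82'
Total matches: 2

2


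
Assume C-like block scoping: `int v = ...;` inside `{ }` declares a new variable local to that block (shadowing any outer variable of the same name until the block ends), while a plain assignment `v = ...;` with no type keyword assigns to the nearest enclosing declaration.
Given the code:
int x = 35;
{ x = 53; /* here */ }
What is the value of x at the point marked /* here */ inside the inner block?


Analyzing scoping rules:
Outer scope: declares x = 35
Inner block: 'x = 53;' has no type keyword, so it is an assignment to the outer x (no shadowing)
Inside the block, after the assignment -> 53
Result: 53

53


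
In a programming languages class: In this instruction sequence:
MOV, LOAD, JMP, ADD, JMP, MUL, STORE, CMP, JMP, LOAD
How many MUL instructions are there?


Scanning instruction sequence for MUL:
  Position 1: MOV
  Position 2: LOAD
  Position 3: JMP
  Position 4: ADD
  Position 5: JMP
  Position 6: MUL <- MATCH
  Position 7: STORE
  Position 8: CMP
  Position 9: JMP
  Position 10: LOAD
Matches at positions: [6]
Total MUL count: 1

1


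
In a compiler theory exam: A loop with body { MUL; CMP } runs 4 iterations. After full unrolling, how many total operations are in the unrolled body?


Loop body operations: MUL, CMP (2 ops per iteration)
Unrolling 4 iterations:
  Iteration 1: MUL, CMP (2 ops)
  Iteration 2: MUL, CMP (2 ops)
  Iteration 3: MUL, CMP (2 ops)
  Iteration 4: MUL, CMP (2 ops)
Total: 4 iterations * 2 ops/iter = 8 operations

8
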